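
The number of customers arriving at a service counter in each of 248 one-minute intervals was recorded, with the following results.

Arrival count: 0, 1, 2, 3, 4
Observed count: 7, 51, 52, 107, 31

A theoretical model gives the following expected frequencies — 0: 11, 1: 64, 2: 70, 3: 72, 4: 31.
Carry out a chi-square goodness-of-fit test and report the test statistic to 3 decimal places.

25.738

χ² = (7−11)²/11 + (51−64)²/64 + (52−70)²/70 + (107−72)²/72 + (31−31)²/31
   = 1.4545 + 2.6406 + 4.6286 + 17.0139 + 0.0000
Sum = 25.738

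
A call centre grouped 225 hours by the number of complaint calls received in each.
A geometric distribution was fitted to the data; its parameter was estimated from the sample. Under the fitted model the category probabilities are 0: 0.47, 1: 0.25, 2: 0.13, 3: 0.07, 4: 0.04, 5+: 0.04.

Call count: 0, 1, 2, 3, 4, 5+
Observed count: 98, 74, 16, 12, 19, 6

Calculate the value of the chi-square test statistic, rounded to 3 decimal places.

25.175

Expected counts E_i = n·p_i: 225×0.47 = 105.75, 225×0.25 = 56.25, 225×0.13 = 29.25, 225×0.07 = 15.75, 225×0.04 = 9, 225×0.04 = 9.
χ² = (98−105.75)²/105.75 + (74−56.25)²/56.25 + (16−29.25)²/29.25 + (12−15.75)²/15.75 + (19−9)²/9 + (6−9)²/9
   = 0.5680 + 5.6011 + 6.0021 + 0.8929 + 11.1111 + 1.0000
Sum = 25.175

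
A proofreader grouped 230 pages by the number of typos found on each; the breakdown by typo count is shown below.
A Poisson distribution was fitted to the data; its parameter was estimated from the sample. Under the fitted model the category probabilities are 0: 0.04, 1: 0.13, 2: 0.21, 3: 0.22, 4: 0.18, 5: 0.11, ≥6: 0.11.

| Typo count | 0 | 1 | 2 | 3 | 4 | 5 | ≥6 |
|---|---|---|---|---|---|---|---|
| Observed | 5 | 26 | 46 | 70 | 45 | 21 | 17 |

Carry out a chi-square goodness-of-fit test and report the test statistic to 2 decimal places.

Expected counts E_i = n·p_i: 230×0.04 = 9.2, 230×0.13 = 29.9, 230×0.21 = 48.3, 230×0.22 = 50.6, 230×0.18 = 41.4, 230×0.11 = 25.3, 230×0.11 = 25.3.
cat         O        E   (O−E)²/E
0           5      9.2      1.917
1          26     29.9      0.509
2          46     48.3      0.110
3          70     50.6      7.438
4          45     41.4      0.313
5          21     25.3      0.731
≥6         17     25.3      2.723
Sum = 13.74

13.74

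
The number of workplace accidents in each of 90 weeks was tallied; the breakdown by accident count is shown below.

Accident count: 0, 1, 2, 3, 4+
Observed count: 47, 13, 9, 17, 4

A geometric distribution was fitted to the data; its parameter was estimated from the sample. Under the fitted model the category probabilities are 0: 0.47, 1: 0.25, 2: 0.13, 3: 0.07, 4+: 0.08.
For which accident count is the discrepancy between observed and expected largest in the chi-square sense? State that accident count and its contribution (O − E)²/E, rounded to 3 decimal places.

3, 18.173

Expected counts E_i = n·p_i: 90×0.47 = 42.3, 90×0.25 = 22.5, 90×0.13 = 11.7, 90×0.07 = 6.3, 90×0.08 = 7.2.
cat         O        E   (O−E)²/E
0          47     42.3     0.5222
1          13     22.5     4.0111
2           9     11.7     0.6231
3          17      6.3    18.1730
4+          4      7.2     1.4222
The largest term is for 3: 18.173.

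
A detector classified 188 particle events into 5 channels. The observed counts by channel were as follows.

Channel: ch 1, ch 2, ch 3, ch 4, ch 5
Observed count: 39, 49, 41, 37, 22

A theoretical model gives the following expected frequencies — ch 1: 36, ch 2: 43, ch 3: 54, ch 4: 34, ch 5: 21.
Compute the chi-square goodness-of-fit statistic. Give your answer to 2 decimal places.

4.53

ch 1: (39 − 36)²/36 = 9/36 = 0.250
ch 2: (49 − 43)²/43 = 36/43 = 0.837
ch 3: (41 − 54)²/54 = 169/54 = 3.130
ch 4: (37 − 34)²/34 = 9/34 = 0.265
ch 5: (22 − 21)²/21 = 1/21 = 0.048
Sum = 4.53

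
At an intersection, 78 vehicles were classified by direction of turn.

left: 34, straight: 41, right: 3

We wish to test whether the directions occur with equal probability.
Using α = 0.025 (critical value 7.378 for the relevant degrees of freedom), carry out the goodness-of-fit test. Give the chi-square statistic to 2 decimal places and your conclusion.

31.46; reject

Under H₀ each category has probability 1/3, so each expected count is 78/3 = 26.
left: (34 − 26)²/26 = 64/26 = 2.462
straight: (41 − 26)²/26 = 225/26 = 8.654
right: (3 − 26)²/26 = 529/26 = 20.346
Sum = 31.46
df = 2. Since 31.46 > 7.378, we reject H₀.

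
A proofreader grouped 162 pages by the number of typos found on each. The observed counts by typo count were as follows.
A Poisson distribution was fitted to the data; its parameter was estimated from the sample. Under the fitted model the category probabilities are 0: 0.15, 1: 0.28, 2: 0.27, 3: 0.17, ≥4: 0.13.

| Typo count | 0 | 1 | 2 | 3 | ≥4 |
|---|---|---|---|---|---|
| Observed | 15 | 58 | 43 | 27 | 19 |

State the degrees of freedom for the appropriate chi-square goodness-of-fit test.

3

There are k = 5 categories and 1 parameter estimated from the data, so df = 5 − 1 − 1 = 3.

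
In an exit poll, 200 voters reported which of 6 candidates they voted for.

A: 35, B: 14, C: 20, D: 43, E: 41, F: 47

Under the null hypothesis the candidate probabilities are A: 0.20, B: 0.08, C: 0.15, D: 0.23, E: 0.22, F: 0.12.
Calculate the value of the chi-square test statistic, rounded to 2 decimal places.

26.65

Expected counts E_i = n·p_i: 200×0.20 = 40, 200×0.08 = 16, 200×0.15 = 30, 200×0.23 = 46, 200×0.22 = 44, 200×0.12 = 24.
A: (35 − 40)²/40 = 25/40 = 0.625
B: (14 − 16)²/16 = 4/16 = 0.250
C: (20 − 30)²/30 = 100/30 = 3.333
D: (43 − 46)²/46 = 9/46 = 0.196
E: (41 − 44)²/44 = 9/44 = 0.205
F: (47 − 24)²/24 = 529/24 = 22.042
Sum = 26.65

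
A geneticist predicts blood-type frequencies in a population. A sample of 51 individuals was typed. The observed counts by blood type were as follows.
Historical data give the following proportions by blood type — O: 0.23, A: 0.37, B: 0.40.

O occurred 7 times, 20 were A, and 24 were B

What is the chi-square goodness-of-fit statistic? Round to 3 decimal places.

2.610

Expected counts E_i = n·p_i: 51×0.23 = 11.73, 51×0.37 = 18.87, 51×0.40 = 20.4.
χ² = (7−11.73)²/11.73 + (20−18.87)²/18.87 + (24−20.4)²/20.4
   = 1.9073 + 0.0677 + 0.6353
Sum = 2.610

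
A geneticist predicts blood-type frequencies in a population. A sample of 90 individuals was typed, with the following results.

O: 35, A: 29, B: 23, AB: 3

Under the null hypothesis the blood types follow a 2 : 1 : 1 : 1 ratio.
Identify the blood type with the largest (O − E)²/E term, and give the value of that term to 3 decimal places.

Ratio total = 5. Expected counts: 90×2/5 = 36, 90×1/5 = 18, 90×1/5 = 18, 90×1/5 = 18.
χ² = (35−36)²/36 + (29−18)²/18 + (23−18)²/18 + (3−18)²/18
   = 0.0278 + 6.7222 + 1.3889 + 12.5000
The largest term is for AB: 12.500.

AB, 12.500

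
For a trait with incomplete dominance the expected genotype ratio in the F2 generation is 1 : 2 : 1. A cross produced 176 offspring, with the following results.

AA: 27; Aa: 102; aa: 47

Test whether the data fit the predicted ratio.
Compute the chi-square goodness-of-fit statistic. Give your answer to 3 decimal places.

9.000

Ratio total = 4. Expected counts: 176×1/4 = 44, 176×2/4 = 88, 176×1/4 = 44.
AA: (27 − 44)²/44 = 289/44 = 6.5682
Aa: (102 − 88)²/88 = 196/88 = 2.2273
aa: (47 − 44)²/44 = 9/44 = 0.2045
Sum = 9.000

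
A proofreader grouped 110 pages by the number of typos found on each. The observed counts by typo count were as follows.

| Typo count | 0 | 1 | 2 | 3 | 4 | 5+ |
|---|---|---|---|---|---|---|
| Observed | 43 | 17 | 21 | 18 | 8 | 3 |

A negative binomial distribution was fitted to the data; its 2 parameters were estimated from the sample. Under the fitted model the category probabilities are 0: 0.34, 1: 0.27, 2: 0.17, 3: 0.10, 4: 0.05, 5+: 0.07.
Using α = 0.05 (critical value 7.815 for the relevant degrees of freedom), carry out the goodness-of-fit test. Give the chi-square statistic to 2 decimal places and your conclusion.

Expected counts E_i = n·p_i: 110×0.34 = 37.4, 110×0.27 = 29.7, 110×0.17 = 18.7, 110×0.10 = 11, 110×0.05 = 5.5, 110×0.07 = 7.7.
cat         O        E   (O−E)²/E
0          43     37.4      0.839
1          17     29.7      5.431
2          21     18.7      0.283
3          18       11      4.455
4           8      5.5      1.136
5+          3      7.7      2.869
Sum = 15.01
df = 3. Since 15.01 > 7.815, we reject H₀.

15.01; reject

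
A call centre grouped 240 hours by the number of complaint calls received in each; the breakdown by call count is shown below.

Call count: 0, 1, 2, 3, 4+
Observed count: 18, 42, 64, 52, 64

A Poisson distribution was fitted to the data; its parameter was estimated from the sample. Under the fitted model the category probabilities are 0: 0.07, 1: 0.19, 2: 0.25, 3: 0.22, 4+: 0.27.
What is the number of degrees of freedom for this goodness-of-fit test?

There are k = 5 categories and 1 parameter estimated from the data, so df = 5 − 1 − 1 = 3.

3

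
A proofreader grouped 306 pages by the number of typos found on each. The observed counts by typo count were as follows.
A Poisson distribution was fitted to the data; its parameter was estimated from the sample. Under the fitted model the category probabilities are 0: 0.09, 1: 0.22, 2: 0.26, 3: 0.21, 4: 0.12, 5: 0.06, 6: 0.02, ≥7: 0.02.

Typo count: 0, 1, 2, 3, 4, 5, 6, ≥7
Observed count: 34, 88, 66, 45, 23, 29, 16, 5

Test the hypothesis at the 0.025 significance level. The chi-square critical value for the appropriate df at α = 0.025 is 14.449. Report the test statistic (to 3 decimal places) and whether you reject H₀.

Expected counts E_i = n·p_i: 306×0.09 = 27.54, 306×0.22 = 67.32, 306×0.26 = 79.56, 306×0.21 = 64.26, 306×0.12 = 36.72, 306×0.06 = 18.36, 306×0.02 = 6.12, 306×0.02 = 6.12.
cat         O        E   (O−E)²/E
0          34    27.54     1.5153
1          88    67.32     6.3527
2          66    79.56     2.3111
3          45    64.26     5.7726
4          23    36.72     5.1263
5          29    18.36     6.1661
6          16     6.12    15.9501
≥7          5     6.12     0.2050
Sum = 43.399
df = 6. Since 43.399 > 14.449, we reject H₀.

43.399; reject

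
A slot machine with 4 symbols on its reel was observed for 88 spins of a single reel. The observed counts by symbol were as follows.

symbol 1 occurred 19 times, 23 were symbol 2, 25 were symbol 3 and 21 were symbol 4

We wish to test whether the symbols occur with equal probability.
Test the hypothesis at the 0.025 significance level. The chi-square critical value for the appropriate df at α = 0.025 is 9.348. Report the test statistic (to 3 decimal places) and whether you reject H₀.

Expected count for each of the 4 categories: 88/4 = 22.
χ² = (19−22)²/22 + (23−22)²/22 + (25−22)²/22 + (21−22)²/22
   = 0.4091 + 0.0455 + 0.4091 + 0.0455
Sum = 0.909
df = 3. Since 0.909 < 9.348, we do not reject H₀.

0.909; do not reject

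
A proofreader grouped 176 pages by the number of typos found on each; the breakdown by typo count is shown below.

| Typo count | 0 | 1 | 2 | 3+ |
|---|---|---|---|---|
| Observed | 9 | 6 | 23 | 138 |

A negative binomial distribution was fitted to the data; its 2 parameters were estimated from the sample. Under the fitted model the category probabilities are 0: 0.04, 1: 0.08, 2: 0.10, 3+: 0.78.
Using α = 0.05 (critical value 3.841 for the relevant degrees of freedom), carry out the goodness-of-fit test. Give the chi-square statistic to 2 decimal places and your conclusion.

Expected counts E_i = n·p_i: 176×0.04 = 7.04, 176×0.08 = 14.08, 176×0.10 = 17.6, 176×0.78 = 137.28.
0: (9 − 7.04)²/7.04 = 3.8416/7.04 = 0.546
1: (6 − 14.08)²/14.08 = 65.2864/14.08 = 4.637
2: (23 − 17.6)²/17.6 = 29.16/17.6 = 1.657
3+: (138 − 137.28)²/137.28 = 0.5184/137.28 = 0.004
Sum = 6.84
df = 1. Since 6.84 > 3.841, we reject H₀.

6.84; reject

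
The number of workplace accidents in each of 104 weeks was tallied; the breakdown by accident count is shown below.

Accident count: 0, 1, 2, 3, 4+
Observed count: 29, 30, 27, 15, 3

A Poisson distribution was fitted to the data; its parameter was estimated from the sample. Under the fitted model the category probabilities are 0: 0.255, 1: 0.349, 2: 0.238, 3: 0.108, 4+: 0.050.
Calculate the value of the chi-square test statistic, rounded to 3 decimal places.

Expected counts E_i = n·p_i: 104×0.255 = 26.52, 104×0.349 = 36.296, 104×0.238 = 24.752, 104×0.108 = 11.232, 104×0.050 = 5.2.
χ² = (29−26.52)²/26.52 + (30−36.296)²/36.296 + (27−24.752)²/24.752 + (15−11.232)²/11.232 + (3−5.2)²/5.2
   = 0.2319 + 1.0921 + 0.2042 + 1.2641 + 0.9308
Sum = 3.723

3.723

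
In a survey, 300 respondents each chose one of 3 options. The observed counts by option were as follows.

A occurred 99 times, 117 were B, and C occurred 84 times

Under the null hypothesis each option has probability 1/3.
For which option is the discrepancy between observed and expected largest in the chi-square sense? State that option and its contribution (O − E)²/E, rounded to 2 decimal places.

B, 2.89

Under H₀ each category has probability 1/3, so each expected count is 300/3 = 100.
cat         O        E   (O−E)²/E
A          99      100      0.010
B         117      100      2.890
C          84      100      2.560
The largest term is for B: 2.89.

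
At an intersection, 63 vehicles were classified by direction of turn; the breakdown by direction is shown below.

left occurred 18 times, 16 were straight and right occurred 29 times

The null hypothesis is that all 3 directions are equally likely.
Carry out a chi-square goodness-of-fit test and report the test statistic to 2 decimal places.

Under H₀ each category has probability 1/3, so each expected count is 63/3 = 21.
cat           O        E   (O−E)²/E
left         18       21      0.429
straight     16       21      1.190
right        29       21      3.048
Sum = 4.67

4.67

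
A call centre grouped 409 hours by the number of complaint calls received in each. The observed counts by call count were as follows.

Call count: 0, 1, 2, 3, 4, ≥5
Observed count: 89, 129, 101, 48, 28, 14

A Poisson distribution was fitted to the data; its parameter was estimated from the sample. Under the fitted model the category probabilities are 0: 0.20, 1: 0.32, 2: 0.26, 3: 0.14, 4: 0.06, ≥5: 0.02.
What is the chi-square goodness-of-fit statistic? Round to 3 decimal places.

Expected counts E_i = n·p_i: 409×0.20 = 81.8, 409×0.32 = 130.88, 409×0.26 = 106.34, 409×0.14 = 57.26, 409×0.06 = 24.54, 409×0.02 = 8.18.
χ² = (89−81.8)²/81.8 + (129−130.88)²/130.88 + (101−106.34)²/106.34 + (48−57.26)²/57.26 + (28−24.54)²/24.54 + (14−8.18)²/8.18
   = 0.6337 + 0.0270 + 0.2682 + 1.4975 + 0.4878 + 4.1409
Sum = 7.055

7.055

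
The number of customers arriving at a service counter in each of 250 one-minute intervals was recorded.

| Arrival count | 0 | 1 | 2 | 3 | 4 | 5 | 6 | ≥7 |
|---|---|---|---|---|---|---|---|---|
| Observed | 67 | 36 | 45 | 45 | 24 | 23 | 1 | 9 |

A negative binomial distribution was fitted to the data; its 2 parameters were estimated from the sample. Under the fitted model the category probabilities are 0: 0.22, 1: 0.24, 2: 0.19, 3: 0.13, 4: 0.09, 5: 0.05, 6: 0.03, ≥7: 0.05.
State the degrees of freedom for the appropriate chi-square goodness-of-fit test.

There are k = 8 categories and 2 parameters estimated from the data, so df = 8 − 1 − 2 = 5.

5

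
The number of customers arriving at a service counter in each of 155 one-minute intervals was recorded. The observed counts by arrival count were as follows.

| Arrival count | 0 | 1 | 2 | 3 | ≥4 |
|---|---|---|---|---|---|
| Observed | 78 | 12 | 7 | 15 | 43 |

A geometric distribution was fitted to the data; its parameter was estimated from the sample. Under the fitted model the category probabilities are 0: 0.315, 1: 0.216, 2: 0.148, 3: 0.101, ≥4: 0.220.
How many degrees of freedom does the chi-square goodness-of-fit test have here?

3

There are k = 5 categories and 1 parameter estimated from the data, so df = 5 − 1 − 1 = 3.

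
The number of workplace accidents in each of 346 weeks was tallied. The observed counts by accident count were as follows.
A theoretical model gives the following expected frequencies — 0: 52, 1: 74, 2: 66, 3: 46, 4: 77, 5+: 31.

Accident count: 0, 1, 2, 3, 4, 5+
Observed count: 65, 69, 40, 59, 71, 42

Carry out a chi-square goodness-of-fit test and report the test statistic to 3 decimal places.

cat         O        E   (O−E)²/E
0          65       52     3.2500
1          69       74     0.3378
2          40       66    10.2424
3          59       46     3.6739
4          71       77     0.4675
5+         42       31     3.9032
Sum = 21.875

21.875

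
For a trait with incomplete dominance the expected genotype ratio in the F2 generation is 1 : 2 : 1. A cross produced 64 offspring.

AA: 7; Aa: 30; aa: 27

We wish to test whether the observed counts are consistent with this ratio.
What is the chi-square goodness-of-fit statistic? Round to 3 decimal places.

Ratio total = 4. Expected counts: 64×1/4 = 16, 64×2/4 = 32, 64×1/4 = 16.
AA: (7 − 16)²/16 = 81/16 = 5.0625
Aa: (30 − 32)²/32 = 4/32 = 0.1250
aa: (27 − 16)²/16 = 121/16 = 7.5625
Sum = 12.750

12.750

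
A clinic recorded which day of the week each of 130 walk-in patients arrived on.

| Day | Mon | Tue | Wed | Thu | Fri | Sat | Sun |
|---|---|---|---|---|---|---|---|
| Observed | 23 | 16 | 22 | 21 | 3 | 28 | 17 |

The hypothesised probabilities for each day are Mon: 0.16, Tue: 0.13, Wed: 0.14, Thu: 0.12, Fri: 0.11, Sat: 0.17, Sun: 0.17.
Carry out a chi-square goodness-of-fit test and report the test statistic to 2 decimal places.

Expected counts E_i = n·p_i: 130×0.16 = 20.8, 130×0.13 = 16.9, 130×0.14 = 18.2, 130×0.12 = 15.6, 130×0.11 = 14.3, 130×0.17 = 22.1, 130×0.17 = 22.1.
χ² = (23−20.8)²/20.8 + (16−16.9)²/16.9 + (22−18.2)²/18.2 + (21−15.6)²/15.6 + (3−14.3)²/14.3 + (28−22.1)²/22.1 + (17−22.1)²/22.1
   = 0.233 + 0.048 + 0.793 + 1.869 + 8.929 + 1.575 + 1.177
Sum = 14.62

14.62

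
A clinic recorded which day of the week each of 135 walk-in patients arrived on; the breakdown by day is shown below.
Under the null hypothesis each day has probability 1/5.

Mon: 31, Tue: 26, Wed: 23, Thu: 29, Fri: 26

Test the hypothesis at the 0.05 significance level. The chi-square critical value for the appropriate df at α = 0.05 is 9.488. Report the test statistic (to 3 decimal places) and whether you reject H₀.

Under H₀ each category has probability 1/5, so each expected count is 135/5 = 27.
cat         O        E   (O−E)²/E
Mon        31       27     0.5926
Tue        26       27     0.0370
Wed        23       27     0.5926
Thu        29       27     0.1481
Fri        26       27     0.0370
Sum = 1.407
df = 4. Since 1.407 < 9.488, we do not reject H₀.

1.407; do not reject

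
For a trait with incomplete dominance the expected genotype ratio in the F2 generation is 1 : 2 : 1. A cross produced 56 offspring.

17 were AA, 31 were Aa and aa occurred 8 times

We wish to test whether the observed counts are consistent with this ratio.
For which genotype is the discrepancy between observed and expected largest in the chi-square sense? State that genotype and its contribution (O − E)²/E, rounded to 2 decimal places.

Ratio total = 4. Expected counts: 56×1/4 = 14, 56×2/4 = 28, 56×1/4 = 14.
AA: (17 − 14)²/14 = 9/14 = 0.643
Aa: (31 − 28)²/28 = 9/28 = 0.321
aa: (8 − 14)²/14 = 36/14 = 2.571
The largest term is for aa: 2.57.

aa, 2.57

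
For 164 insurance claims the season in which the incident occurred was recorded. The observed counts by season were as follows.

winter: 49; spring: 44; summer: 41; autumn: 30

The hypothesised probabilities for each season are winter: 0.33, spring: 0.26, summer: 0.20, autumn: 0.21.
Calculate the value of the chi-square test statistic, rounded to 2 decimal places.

Expected counts E_i = n·p_i: 164×0.33 = 54.12, 164×0.26 = 42.64, 164×0.20 = 32.8, 164×0.21 = 34.44.
winter: (49 − 54.12)²/54.12 = 26.2144/54.12 = 0.484
spring: (44 − 42.64)²/42.64 = 1.8496/42.64 = 0.043
summer: (41 − 32.8)²/32.8 = 67.24/32.8 = 2.050
autumn: (30 − 34.44)²/34.44 = 19.7136/34.44 = 0.572
Sum = 3.15

3.15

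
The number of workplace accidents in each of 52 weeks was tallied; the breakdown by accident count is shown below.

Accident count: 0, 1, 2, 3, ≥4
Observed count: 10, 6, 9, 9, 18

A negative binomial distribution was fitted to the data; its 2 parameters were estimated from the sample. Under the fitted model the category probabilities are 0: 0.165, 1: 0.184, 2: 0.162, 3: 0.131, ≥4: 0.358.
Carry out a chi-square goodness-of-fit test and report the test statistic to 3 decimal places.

2.328

Expected counts E_i = n·p_i: 52×0.165 = 8.58, 52×0.184 = 9.568, 52×0.162 = 8.424, 52×0.131 = 6.812, 52×0.358 = 18.616.
cat         O        E   (O−E)²/E
0          10     8.58     0.2350
1           6    9.568     1.3305
2           9    8.424     0.0394
3           9    6.812     0.7028
≥4         18   18.616     0.0204
Sum = 2.328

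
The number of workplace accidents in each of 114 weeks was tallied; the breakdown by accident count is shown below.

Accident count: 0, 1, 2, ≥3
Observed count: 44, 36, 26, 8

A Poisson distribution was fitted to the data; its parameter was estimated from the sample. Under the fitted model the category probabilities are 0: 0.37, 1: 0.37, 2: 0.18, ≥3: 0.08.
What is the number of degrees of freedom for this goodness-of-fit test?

There are k = 4 categories and 1 parameter estimated from the data, so df = 4 − 1 − 1 = 2.

2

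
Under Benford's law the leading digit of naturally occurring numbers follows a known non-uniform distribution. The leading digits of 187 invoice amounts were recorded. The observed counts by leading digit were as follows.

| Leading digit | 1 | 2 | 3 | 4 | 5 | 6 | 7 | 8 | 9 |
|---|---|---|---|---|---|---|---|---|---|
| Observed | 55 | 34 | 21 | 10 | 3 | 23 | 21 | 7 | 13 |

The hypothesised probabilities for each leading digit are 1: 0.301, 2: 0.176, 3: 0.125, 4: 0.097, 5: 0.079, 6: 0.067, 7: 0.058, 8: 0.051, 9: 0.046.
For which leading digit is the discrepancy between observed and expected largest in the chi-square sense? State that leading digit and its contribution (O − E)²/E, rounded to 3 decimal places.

Expected counts E_i = n·p_i: 187×0.301 = 56.287, 187×0.176 = 32.912, 187×0.125 = 23.375, 187×0.097 = 18.139, 187×0.079 = 14.773, 187×0.067 = 12.529, 187×0.058 = 10.846, 187×0.051 = 9.537, 187×0.046 = 8.602.
1: (55 − 56.287)²/56.287 = 1.656369/56.287 = 0.0294
2: (34 − 32.912)²/32.912 = 1.183744/32.912 = 0.0360
3: (21 − 23.375)²/23.375 = 5.640625/23.375 = 0.2413
4: (10 − 18.139)²/18.139 = 66.243321/18.139 = 3.6520
5: (3 − 14.773)²/14.773 = 138.603529/14.773 = 9.3822
6: (23 − 12.529)²/12.529 = 109.641841/12.529 = 8.7510
7: (21 − 10.846)²/10.846 = 103.103716/10.846 = 9.5062
8: (7 − 9.537)²/9.537 = 6.436369/9.537 = 0.6749
9: (13 − 8.602)²/8.602 = 19.342404/8.602 = 2.2486
The largest term is for 7: 9.506.

7, 9.506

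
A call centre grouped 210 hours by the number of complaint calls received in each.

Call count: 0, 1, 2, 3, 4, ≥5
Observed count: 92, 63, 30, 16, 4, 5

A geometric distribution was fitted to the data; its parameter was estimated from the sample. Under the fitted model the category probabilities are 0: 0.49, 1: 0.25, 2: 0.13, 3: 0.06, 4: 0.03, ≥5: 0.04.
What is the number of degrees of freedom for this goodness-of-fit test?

There are k = 6 categories and 1 parameter estimated from the data, so df = 6 − 1 − 1 = 4.

4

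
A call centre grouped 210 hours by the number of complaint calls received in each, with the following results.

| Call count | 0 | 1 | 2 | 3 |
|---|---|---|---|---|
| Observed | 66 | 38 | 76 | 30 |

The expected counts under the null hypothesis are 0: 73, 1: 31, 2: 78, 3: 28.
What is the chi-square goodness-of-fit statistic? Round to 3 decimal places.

cat         O        E   (O−E)²/E
0          66       73     0.6712
1          38       31     1.5806
2          76       78     0.0513
3          30       28     0.1429
Sum = 2.446

2.446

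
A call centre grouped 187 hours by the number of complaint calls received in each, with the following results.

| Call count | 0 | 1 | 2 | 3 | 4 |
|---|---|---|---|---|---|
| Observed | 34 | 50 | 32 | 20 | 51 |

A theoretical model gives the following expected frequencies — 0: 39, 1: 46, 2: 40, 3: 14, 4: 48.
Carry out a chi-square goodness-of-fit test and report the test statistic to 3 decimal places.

5.348

cat         O        E   (O−E)²/E
0          34       39     0.6410
1          50       46     0.3478
2          32       40     1.6000
3          20       14     2.5714
4          51       48     0.1875
Sum = 5.348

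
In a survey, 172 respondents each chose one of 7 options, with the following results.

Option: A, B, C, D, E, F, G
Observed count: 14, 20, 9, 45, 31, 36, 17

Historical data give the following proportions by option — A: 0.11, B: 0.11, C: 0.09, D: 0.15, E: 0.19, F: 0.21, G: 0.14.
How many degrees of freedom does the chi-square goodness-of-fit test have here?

There are k = 7 categories and no parameters were estimated from the data, so df = 7 − 1 = 6.

6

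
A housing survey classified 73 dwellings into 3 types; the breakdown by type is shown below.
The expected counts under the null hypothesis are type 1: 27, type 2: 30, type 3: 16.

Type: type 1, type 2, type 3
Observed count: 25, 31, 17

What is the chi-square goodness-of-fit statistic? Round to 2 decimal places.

cat         O        E   (O−E)²/E
type 1     25       27      0.148
type 2     31       30      0.033
type 3     17       16      0.063
Sum = 0.24

0.24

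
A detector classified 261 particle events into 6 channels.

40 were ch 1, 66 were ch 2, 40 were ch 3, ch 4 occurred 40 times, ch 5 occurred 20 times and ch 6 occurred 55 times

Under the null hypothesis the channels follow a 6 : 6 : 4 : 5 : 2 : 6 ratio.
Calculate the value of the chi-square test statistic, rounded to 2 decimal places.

7.54

Ratio total = 29. Expected counts: 261×6/29 = 54, 261×6/29 = 54, 261×4/29 = 36, 261×5/29 = 45, 261×2/29 = 18, 261×6/29 = 54.
χ² = (40−54)²/54 + (66−54)²/54 + (40−36)²/36 + (40−45)²/45 + (20−18)²/18 + (55−54)²/54
   = 3.630 + 2.667 + 0.444 + 0.556 + 0.222 + 0.019
Sum = 7.54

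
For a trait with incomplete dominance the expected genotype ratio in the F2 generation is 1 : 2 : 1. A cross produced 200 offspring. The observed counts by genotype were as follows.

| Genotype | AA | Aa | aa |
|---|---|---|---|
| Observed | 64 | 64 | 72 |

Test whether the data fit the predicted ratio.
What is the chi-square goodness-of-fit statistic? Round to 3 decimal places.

26.560

Ratio total = 4. Expected counts: 200×1/4 = 50, 200×2/4 = 100, 200×1/4 = 50.
AA: (64 − 50)²/50 = 196/50 = 3.9200
Aa: (64 − 100)²/100 = 1296/100 = 12.9600
aa: (72 − 50)²/50 = 484/50 = 9.6800
Sum = 26.560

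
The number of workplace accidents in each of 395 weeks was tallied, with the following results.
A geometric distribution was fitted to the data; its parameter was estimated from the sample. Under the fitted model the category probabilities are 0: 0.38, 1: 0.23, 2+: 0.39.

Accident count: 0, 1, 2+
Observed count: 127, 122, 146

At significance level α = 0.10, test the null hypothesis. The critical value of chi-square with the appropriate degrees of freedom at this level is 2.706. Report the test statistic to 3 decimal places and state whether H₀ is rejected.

14.656; reject

Expected counts E_i = n·p_i: 395×0.38 = 150.1, 395×0.23 = 90.85, 395×0.39 = 154.05.
cat         O        E   (O−E)²/E
0         127    150.1     3.5550
1         122    90.85    10.6805
2+        146   154.05     0.4207
Sum = 14.656
df = 1. Since 14.656 > 2.706, we reject H₀.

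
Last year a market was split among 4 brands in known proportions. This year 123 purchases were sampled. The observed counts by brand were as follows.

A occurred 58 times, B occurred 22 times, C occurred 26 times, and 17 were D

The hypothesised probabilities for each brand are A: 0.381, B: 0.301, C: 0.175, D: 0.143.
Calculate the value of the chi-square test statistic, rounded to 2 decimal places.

Expected counts E_i = n·p_i: 123×0.381 = 46.863, 123×0.301 = 37.023, 123×0.175 = 21.525, 123×0.143 = 17.589.
A: (58 − 46.863)²/46.863 = 124.032769/46.863 = 2.647
B: (22 − 37.023)²/37.023 = 225.690529/37.023 = 6.096
C: (26 − 21.525)²/21.525 = 20.025625/21.525 = 0.930
D: (17 − 17.589)²/17.589 = 0.346921/17.589 = 0.020
Sum = 9.69

9.69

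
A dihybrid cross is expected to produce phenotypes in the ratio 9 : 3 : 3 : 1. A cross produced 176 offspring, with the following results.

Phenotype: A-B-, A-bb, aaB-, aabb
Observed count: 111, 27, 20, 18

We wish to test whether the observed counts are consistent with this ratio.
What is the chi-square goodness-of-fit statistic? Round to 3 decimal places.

Ratio total = 16. Expected counts: 176×9/16 = 99, 176×3/16 = 33, 176×3/16 = 33, 176×1/16 = 11.
χ² = (111−99)²/99 + (27−33)²/33 + (20−33)²/33 + (18−11)²/11
   = 1.4545 + 1.0909 + 5.1212 + 4.4545
Sum = 12.121

12.121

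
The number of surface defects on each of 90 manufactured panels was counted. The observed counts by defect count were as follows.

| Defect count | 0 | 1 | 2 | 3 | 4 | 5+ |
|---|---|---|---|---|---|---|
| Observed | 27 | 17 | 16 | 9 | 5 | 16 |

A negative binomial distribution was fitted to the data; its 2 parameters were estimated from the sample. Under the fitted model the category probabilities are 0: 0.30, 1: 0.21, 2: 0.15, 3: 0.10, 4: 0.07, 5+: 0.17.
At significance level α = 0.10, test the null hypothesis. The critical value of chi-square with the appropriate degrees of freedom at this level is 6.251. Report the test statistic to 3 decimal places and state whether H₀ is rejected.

Expected counts E_i = n·p_i: 90×0.30 = 27, 90×0.21 = 18.9, 90×0.15 = 13.5, 90×0.10 = 9, 90×0.07 = 6.3, 90×0.17 = 15.3.
0: (27 − 27)²/27 = 0/27 = 0.0000
1: (17 − 18.9)²/18.9 = 3.61/18.9 = 0.1910
2: (16 − 13.5)²/13.5 = 6.25/13.5 = 0.4630
3: (9 − 9)²/9 = 0/9 = 0.0000
4: (5 − 6.3)²/6.3 = 1.69/6.3 = 0.2683
5+: (16 − 15.3)²/15.3 = 0.49/15.3 = 0.0320
Sum = 0.954
df = 3. Since 0.954 < 6.251, we do not reject H₀.

0.954; do not reject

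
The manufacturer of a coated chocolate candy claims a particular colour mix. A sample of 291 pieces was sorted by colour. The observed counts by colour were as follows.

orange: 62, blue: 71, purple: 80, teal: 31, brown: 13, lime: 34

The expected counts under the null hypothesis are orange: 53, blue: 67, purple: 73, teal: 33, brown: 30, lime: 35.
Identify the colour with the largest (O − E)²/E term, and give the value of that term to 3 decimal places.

χ² = (62−53)²/53 + (71−67)²/67 + (80−73)²/73 + (31−33)²/33 + (13−30)²/30 + (34−35)²/35
   = 1.5283 + 0.2388 + 0.6712 + 0.1212 + 9.6333 + 0.0286
The largest term is for brown: 9.633.

brown, 9.633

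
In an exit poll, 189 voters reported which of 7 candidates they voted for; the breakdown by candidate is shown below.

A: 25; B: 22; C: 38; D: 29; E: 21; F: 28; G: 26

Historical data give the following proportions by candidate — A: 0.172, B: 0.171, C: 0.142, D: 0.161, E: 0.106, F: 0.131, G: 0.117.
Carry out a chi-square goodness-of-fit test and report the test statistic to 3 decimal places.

10.892

Expected counts E_i = n·p_i: 189×0.172 = 32.508, 189×0.171 = 32.319, 189×0.142 = 26.838, 189×0.161 = 30.429, 189×0.106 = 20.034, 189×0.131 = 24.759, 189×0.117 = 22.113.
χ² = (25−32.508)²/32.508 + (22−32.319)²/32.319 + (38−26.838)²/26.838 + (29−30.429)²/30.429 + (21−20.034)²/20.034 + (28−24.759)²/24.759 + (26−22.113)²/22.113
   = 1.7340 + 3.2947 + 4.6423 + 0.0671 + 0.0466 + 0.4243 + 0.6833
Sum = 10.892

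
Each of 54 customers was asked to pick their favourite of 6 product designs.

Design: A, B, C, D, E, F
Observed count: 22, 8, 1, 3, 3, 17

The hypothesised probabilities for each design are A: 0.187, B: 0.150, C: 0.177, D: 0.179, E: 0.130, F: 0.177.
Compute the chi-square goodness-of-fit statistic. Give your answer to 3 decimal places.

34.386

Expected counts E_i = n·p_i: 54×0.187 = 10.098, 54×0.150 = 8.1, 54×0.177 = 9.558, 54×0.179 = 9.666, 54×0.130 = 7.02, 54×0.177 = 9.558.
A: (22 − 10.098)²/10.098 = 141.657604/10.098 = 14.0283
B: (8 − 8.1)²/8.1 = 0.01/8.1 = 0.0012
C: (1 − 9.558)²/9.558 = 73.239364/9.558 = 7.6626
D: (3 − 9.666)²/9.666 = 44.435556/9.666 = 4.5971
E: (3 − 7.02)²/7.02 = 16.1604/7.02 = 2.3021
F: (17 − 9.558)²/9.558 = 55.383364/9.558 = 5.7945
Sum = 34.386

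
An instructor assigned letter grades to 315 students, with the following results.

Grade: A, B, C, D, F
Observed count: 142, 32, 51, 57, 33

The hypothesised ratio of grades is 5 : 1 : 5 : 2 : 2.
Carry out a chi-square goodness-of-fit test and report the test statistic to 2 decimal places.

53.86

Ratio total = 15. Expected counts: 315×5/15 = 105, 315×1/15 = 21, 315×5/15 = 105, 315×2/15 = 42, 315×2/15 = 42.
χ² = (142−105)²/105 + (32−21)²/21 + (51−105)²/105 + (57−42)²/42 + (33−42)²/42
   = 13.038 + 5.762 + 27.771 + 5.357 + 1.929
Sum = 53.86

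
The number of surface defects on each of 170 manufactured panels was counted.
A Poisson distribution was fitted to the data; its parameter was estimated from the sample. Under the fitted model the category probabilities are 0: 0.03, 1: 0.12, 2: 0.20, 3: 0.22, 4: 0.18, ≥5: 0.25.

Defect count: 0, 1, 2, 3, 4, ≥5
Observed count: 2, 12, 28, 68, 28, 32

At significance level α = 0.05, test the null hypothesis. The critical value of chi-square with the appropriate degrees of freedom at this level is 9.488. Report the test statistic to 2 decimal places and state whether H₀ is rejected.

34.25; reject

Expected counts E_i = n·p_i: 170×0.03 = 5.1, 170×0.12 = 20.4, 170×0.20 = 34, 170×0.22 = 37.4, 170×0.18 = 30.6, 170×0.25 = 42.5.
cat         O        E   (O−E)²/E
0           2      5.1      1.884
1          12     20.4      3.459
2          28       34      1.059
3          68     37.4     25.036
4          28     30.6      0.221
≥5         32     42.5      2.594
Sum = 34.25
df = 4. Since 34.25 > 9.488, we reject H₀.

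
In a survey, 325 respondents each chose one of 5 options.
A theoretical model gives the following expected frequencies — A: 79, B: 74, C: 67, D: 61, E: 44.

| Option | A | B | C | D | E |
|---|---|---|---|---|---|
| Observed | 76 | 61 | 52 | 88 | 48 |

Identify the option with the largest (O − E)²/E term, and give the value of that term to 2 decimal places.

χ² = (76−79)²/79 + (61−74)²/74 + (52−67)²/67 + (88−61)²/61 + (48−44)²/44
   = 0.114 + 2.284 + 3.358 + 11.951 + 0.364
The largest term is for D: 11.95.

D, 11.95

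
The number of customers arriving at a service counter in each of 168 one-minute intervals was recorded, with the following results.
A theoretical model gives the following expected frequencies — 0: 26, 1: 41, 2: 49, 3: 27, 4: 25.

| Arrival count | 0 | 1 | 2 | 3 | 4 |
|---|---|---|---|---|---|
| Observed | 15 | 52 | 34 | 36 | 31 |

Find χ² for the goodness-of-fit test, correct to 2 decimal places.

16.64

0: (15 − 26)²/26 = 121/26 = 4.654
1: (52 − 41)²/41 = 121/41 = 2.951
2: (34 − 49)²/49 = 225/49 = 4.592
3: (36 − 27)²/27 = 81/27 = 3.000
4: (31 − 25)²/25 = 36/25 = 1.440
Sum = 16.64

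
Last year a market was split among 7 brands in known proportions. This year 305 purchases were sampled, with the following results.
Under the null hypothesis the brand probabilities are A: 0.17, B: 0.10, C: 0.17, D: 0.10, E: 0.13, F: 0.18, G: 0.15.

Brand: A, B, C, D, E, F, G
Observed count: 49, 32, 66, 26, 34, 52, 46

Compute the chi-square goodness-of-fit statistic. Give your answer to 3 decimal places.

5.716

Expected counts E_i = n·p_i: 305×0.17 = 51.85, 305×0.10 = 30.5, 305×0.17 = 51.85, 305×0.10 = 30.5, 305×0.13 = 39.65, 305×0.18 = 54.9, 305×0.15 = 45.75.
A: (49 − 51.85)²/51.85 = 8.1225/51.85 = 0.1567
B: (32 − 30.5)²/30.5 = 2.25/30.5 = 0.0738
C: (66 − 51.85)²/51.85 = 200.2225/51.85 = 3.8616
D: (26 − 30.5)²/30.5 = 20.25/30.5 = 0.6639
E: (34 − 39.65)²/39.65 = 31.9225/39.65 = 0.8051
F: (52 − 54.9)²/54.9 = 8.41/54.9 = 0.1532
G: (46 − 45.75)²/45.75 = 0.0625/45.75 = 0.0014
Sum = 5.716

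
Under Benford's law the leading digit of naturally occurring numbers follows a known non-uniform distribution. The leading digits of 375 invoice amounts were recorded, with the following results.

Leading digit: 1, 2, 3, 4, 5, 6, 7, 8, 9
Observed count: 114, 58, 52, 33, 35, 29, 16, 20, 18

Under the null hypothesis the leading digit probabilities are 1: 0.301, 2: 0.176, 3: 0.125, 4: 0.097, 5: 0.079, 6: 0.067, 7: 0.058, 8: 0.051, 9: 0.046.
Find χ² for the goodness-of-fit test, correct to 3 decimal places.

Expected counts E_i = n·p_i: 375×0.301 = 112.875, 375×0.176 = 66, 375×0.125 = 46.875, 375×0.097 = 36.375, 375×0.079 = 29.625, 375×0.067 = 25.125, 375×0.058 = 21.75, 375×0.051 = 19.125, 375×0.046 = 17.25.
χ² = (114−112.875)²/112.875 + (58−66)²/66 + (52−46.875)²/46.875 + (33−36.375)²/36.375 + (35−29.625)²/29.625 + (29−25.125)²/25.125 + (16−21.75)²/21.75 + (20−19.125)²/19.125 + (18−17.25)²/17.25
   = 0.0112 + 0.9697 + 0.5603 + 0.3131 + 0.9752 + 0.5976 + 1.5201 + 0.0400 + 0.0326
Sum = 5.020

5.020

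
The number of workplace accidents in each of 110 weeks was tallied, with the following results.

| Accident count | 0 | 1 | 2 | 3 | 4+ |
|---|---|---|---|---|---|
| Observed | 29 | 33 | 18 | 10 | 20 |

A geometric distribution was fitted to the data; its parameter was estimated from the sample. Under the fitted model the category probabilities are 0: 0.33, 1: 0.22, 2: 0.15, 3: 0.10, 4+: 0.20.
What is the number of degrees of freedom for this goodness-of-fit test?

There are k = 5 categories and 1 parameter estimated from the data, so df = 5 − 1 − 1 = 3.

3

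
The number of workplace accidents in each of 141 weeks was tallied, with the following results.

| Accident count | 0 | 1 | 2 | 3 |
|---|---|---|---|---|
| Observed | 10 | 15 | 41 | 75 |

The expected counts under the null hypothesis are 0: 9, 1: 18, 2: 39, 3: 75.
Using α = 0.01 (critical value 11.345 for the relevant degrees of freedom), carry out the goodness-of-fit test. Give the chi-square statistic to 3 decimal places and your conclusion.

cat         O        E   (O−E)²/E
0          10        9     0.1111
1          15       18     0.5000
2          41       39     0.1026
3          75       75     0.0000
Sum = 0.714
df = 3. Since 0.714 < 11.345, we do not reject H₀.

0.714; do not reject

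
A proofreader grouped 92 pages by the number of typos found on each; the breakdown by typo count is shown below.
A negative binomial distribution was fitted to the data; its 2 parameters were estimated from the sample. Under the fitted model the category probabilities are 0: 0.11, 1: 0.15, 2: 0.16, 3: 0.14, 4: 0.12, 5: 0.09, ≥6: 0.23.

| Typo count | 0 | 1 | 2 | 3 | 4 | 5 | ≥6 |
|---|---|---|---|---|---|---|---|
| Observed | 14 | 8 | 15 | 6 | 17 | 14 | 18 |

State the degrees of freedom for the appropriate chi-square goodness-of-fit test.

There are k = 7 categories and 2 parameters estimated from the data, so df = 7 − 1 − 2 = 4.

4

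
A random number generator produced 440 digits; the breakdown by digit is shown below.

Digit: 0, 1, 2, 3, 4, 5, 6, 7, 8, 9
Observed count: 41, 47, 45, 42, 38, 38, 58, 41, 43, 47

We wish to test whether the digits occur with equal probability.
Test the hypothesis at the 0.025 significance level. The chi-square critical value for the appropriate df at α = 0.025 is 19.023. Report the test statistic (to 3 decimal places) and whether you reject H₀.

Expected count for each of the 10 categories: 440/10 = 44.
0: (41 − 44)²/44 = 9/44 = 0.2045
1: (47 − 44)²/44 = 9/44 = 0.2045
2: (45 − 44)²/44 = 1/44 = 0.0227
3: (42 − 44)²/44 = 4/44 = 0.0909
4: (38 − 44)²/44 = 36/44 = 0.8182
5: (38 − 44)²/44 = 36/44 = 0.8182
6: (58 − 44)²/44 = 196/44 = 4.4545
7: (41 − 44)²/44 = 9/44 = 0.2045
8: (43 − 44)²/44 = 1/44 = 0.0227
9: (47 − 44)²/44 = 9/44 = 0.2045
Sum = 7.045
df = 9. Since 7.045 < 19.023, we do not reject H₀.

7.045; do not reject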